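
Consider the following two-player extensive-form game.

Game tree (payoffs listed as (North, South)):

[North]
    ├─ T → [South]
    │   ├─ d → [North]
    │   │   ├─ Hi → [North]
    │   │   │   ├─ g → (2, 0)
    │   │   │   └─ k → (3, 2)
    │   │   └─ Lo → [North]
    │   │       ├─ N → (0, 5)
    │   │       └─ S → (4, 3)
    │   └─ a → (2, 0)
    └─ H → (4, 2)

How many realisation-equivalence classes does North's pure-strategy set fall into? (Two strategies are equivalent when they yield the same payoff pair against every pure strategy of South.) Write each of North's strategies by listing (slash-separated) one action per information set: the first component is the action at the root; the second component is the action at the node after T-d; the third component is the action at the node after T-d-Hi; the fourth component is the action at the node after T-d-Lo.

North has 16 pure strategies: T/Hi/g/N, T/Hi/g/S, T/Hi/k/N, T/Hi/k/S, T/Lo/g/N, T/Lo/g/S, T/Lo/k/N, T/Lo/k/S, H/Hi/g/N, H/Hi/g/S, H/Hi/k/N, H/Hi/k/S, H/Lo/g/N, H/Lo/g/S, H/Lo/k/N, H/Lo/k/S. Columns: d, a.
{T/Hi/g/N, T/Hi/g/S} → row (2,0) (2,0)
{T/Hi/k/N, T/Hi/k/S} → row (3,2) (2,0)
{T/Lo/g/N, T/Lo/k/N} → row (0,5) (2,0)
{T/Lo/g/S, T/Lo/k/S} → row (4,3) (2,0)
{H/Hi/g/N, H/Hi/g/S, H/Hi/k/N, H/Hi/k/S, H/Lo/g/N, H/Lo/g/S, H/Lo/k/N, H/Lo/k/S} → row (4,2) (4,2)
That's 5 distinct rows out of 16 strategies.

5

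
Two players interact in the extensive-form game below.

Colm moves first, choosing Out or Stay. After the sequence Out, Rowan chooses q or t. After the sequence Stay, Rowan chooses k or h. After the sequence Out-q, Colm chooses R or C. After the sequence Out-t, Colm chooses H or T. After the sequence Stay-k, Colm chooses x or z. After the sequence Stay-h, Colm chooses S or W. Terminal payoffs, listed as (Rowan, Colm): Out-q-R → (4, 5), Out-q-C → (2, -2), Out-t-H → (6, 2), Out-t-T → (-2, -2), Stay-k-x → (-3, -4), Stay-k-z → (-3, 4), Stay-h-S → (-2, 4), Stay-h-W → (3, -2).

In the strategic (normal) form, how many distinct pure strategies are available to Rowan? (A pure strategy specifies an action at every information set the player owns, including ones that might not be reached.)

Rowan owns the node after Out with actions {q, t} — two choices.
Rowan owns the node after Stay with actions {k, h} — two choices.
A pure strategy fixes one action at each information set independently, so the count is the product 2 × 2 = 4.
(For reference, Colm has 32 pure strategies, giving a 4×32 normal-form matrix.)

4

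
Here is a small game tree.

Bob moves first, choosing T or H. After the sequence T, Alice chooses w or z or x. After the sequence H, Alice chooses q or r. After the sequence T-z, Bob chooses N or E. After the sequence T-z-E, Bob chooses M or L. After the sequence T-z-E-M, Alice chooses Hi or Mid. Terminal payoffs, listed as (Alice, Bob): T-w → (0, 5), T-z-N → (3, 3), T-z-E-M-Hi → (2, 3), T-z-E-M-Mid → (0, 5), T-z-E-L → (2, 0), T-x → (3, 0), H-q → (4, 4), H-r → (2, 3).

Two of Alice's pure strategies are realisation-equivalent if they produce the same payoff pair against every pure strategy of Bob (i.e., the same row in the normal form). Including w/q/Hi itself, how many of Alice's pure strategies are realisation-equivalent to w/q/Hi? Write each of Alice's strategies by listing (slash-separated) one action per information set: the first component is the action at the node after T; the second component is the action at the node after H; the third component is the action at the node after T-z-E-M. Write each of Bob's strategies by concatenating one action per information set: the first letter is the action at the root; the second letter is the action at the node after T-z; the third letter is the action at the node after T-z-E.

Row for w/q/Hi (columns TNM, TNL, TEM, TEL, HNM, HNL, HEM, HEL): (0,5) (0,5) (0,5) (0,5) (4,4) (4,4) (4,4) (4,4).
Under w/q/Hi, Alice's choice at the node after T-z-E-M can never be reached regardless of what Bob does, so varying those choices leaves every outcome unchanged.
Holding the reachable choices fixed and varying the unreachable one freely already gives 2 equivalent strategies.
No other strategy reproduces this row, so those 2 are the full class: w/q/Hi, w/q/Mid.

2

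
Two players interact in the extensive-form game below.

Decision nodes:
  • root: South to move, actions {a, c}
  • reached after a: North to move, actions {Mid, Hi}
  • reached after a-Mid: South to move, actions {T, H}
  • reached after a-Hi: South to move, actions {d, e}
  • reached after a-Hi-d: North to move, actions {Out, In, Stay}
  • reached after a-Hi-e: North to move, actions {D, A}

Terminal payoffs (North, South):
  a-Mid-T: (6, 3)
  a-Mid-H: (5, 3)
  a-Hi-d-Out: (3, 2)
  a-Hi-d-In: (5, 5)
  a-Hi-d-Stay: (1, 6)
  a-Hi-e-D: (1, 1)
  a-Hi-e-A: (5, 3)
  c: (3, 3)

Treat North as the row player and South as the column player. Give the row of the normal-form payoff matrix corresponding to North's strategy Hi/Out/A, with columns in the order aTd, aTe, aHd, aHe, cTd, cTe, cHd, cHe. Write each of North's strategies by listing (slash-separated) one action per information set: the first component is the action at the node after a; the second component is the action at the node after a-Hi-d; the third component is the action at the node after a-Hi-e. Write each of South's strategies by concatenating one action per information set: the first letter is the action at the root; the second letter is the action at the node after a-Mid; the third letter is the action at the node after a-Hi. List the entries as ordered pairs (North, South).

(3,2) (5,3) (3,2) (5,3) (3,3) (3,3) (3,3) (3,3)

vs aTd: South plays a → North plays Hi at [a] → South plays d at [a-Hi] → North plays Out at [a-Hi-d] → (3, 2)
vs aTe: South plays a → North plays Hi at [a] → South plays e at [a-Hi] → North plays A at [a-Hi-e] → (5, 3)
vs aHd: South plays a → North plays Hi at [a] → South plays d at [a-Hi] → North plays Out at [a-Hi-d] → (3, 2)
vs aHe: South plays a → North plays Hi at [a] → South plays e at [a-Hi] → North plays A at [a-Hi-e] → (5, 3)
vs cTd: South plays c → (3, 3)
vs cTe: South plays c → (3, 3)
vs cHd: South plays c → (3, 3)
vs cHe: South plays c → (3, 3)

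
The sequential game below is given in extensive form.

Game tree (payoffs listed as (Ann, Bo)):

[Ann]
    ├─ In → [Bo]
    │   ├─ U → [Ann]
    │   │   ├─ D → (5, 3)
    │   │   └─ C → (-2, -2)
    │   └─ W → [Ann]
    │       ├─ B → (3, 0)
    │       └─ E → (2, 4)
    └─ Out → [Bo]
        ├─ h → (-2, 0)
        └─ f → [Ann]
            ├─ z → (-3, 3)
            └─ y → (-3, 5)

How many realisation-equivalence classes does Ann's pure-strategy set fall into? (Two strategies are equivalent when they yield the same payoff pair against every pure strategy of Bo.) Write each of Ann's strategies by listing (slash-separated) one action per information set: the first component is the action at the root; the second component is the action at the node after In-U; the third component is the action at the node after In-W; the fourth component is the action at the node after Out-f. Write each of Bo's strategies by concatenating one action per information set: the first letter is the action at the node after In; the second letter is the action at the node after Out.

Ann has 16 pure strategies: In/D/B/z, In/D/B/y, In/D/E/z, In/D/E/y, In/C/B/z, In/C/B/y, In/C/E/z, In/C/E/y, Out/D/B/z, Out/D/B/y, Out/D/E/z, Out/D/E/y, Out/C/B/z, Out/C/B/y, Out/C/E/z, Out/C/E/y. Columns: Uh, Uf, Wh, Wf.
{In/D/B/z, In/D/B/y} → row (5,3) (5,3) (3,0) (3,0)
{In/D/E/z, In/D/E/y} → row (5,3) (5,3) (2,4) (2,4)
{In/C/B/z, In/C/B/y} → row (-2,-2) (-2,-2) (3,0) (3,0)
{In/C/E/z, In/C/E/y} → row (-2,-2) (-2,-2) (2,4) (2,4)
{Out/D/B/z, Out/D/E/z, Out/C/B/z, Out/C/E/z} → row (-2,0) (-3,3) (-2,0) (-3,3)
{Out/D/B/y, Out/D/E/y, Out/C/B/y, Out/C/E/y} → row (-2,0) (-3,5) (-2,0) (-3,5)
That's 6 distinct rows out of 16 strategies.

6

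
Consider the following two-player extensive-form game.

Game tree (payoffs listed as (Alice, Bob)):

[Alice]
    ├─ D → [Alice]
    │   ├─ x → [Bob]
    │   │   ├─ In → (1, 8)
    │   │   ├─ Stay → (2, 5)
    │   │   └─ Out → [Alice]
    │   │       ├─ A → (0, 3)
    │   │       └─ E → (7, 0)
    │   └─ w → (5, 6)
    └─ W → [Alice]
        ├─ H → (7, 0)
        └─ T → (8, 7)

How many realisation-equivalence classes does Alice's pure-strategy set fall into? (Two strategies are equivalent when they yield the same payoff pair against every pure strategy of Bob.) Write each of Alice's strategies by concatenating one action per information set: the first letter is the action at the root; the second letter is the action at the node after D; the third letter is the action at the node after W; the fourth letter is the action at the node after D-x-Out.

5

Alice has 16 pure strategies: DxHA, DxHE, DxTA, DxTE, DwHA, DwHE, DwTA, DwTE, WxHA, WxHE, WxTA, WxTE, WwHA, WwHE, WwTA, WwTE. Columns: In, Stay, Out.
{DxHA, DxTA} → row (1,8) (2,5) (0,3)
{DxHE, DxTE} → row (1,8) (2,5) (7,0)
{DwHA, DwHE, DwTA, DwTE} → row (5,6) (5,6) (5,6)
{WxHA, WxHE, WwHA, WwHE} → row (7,0) (7,0) (7,0)
{WxTA, WxTE, WwTA, WwTE} → row (8,7) (8,7) (8,7)
That's 5 distinct rows out of 16 strategies.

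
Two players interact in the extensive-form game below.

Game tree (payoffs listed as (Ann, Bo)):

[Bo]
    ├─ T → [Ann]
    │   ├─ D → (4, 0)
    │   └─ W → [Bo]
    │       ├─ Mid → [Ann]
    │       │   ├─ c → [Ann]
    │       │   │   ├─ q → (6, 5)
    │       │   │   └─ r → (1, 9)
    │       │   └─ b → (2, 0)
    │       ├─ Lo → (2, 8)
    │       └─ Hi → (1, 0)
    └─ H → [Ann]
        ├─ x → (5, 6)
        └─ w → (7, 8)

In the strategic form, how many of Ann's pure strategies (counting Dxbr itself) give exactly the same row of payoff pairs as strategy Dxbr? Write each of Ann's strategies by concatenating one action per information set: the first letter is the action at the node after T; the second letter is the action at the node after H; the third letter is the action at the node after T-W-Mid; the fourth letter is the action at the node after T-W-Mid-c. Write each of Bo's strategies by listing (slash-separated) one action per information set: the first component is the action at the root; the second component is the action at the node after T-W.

4

Row for Dxbr (columns T/Mid, T/Lo, T/Hi, H/Mid, H/Lo, H/Hi): (4,0) (4,0) (4,0) (5,6) (5,6) (5,6).
Under Dxbr, Ann's choice at the node after T-W-Mid and at the node after T-W-Mid-c can never be reached regardless of what Bo does, so varying those choices leaves every outcome unchanged.
Holding the reachable choices fixed and varying the unreachable ones freely already gives 2 × 2 = 4 equivalent strategies.
No other strategy reproduces this row, so those 4 are the full class: Dxcq, Dxcr, Dxbq, Dxbr.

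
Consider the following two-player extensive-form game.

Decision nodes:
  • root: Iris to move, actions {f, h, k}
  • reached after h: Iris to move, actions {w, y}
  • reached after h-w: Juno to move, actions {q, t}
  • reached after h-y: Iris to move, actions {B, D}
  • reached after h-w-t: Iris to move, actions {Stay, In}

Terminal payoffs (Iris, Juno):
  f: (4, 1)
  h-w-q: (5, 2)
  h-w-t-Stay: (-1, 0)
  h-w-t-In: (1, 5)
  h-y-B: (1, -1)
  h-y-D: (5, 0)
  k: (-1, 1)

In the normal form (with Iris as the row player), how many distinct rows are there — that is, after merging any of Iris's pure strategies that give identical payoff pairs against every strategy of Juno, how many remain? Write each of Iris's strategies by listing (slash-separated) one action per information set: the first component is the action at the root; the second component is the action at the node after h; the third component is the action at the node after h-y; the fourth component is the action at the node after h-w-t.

6

Iris has 24 pure strategies: f/w/B/Stay, f/w/B/In, f/w/D/Stay, f/w/D/In, f/y/B/Stay, f/y/B/In, f/y/D/Stay, f/y/D/In, h/w/B/Stay, h/w/B/In, h/w/D/Stay, h/w/D/In, h/y/B/Stay, h/y/B/In, h/y/D/Stay, h/y/D/In, k/w/B/Stay, k/w/B/In, k/w/D/Stay, k/w/D/In, k/y/B/Stay, k/y/B/In, k/y/D/Stay, k/y/D/In. Columns: q, t.
{f/w/B/Stay, f/w/B/In, f/w/D/Stay, f/w/D/In, f/y/B/Stay, f/y/B/In, f/y/D/Stay, f/y/D/In} → row (4,1) (4,1)
{h/w/B/Stay, h/w/D/Stay} → row (5,2) (-1,0)
{h/w/B/In, h/w/D/In} → row (5,2) (1,5)
{h/y/B/Stay, h/y/B/In} → row (1,-1) (1,-1)
{h/y/D/Stay, h/y/D/In} → row (5,0) (5,0)
{k/w/B/Stay, k/w/B/In, k/w/D/Stay, k/w/D/In, k/y/B/Stay, k/y/B/In, k/y/D/Stay, k/y/D/In} → row (-1,1) (-1,1)
That's 6 distinct rows out of 24 strategies.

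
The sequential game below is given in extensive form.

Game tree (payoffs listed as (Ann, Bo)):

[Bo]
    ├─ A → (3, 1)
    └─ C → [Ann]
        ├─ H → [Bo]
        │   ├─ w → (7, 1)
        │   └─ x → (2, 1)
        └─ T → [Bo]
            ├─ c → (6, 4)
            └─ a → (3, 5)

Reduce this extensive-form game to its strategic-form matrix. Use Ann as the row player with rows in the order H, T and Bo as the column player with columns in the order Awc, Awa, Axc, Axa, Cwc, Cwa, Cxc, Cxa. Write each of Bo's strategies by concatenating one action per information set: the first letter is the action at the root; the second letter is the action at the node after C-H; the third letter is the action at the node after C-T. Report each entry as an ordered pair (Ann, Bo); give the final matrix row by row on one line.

          Awc      Awa      Axc      Axa      Cwc      Cwa      Cxc      Cxa
   H    (3,1)    (3,1)    (3,1)    (3,1)    (7,1)    (7,1)    (2,1)    (2,1)
   T    (3,1)    (3,1)    (3,1)    (3,1)    (6,4)    (3,5)    (6,4)    (3,5)

H: (3,1) (3,1) (3,1) (3,1) (7,1) (7,1) (2,1) (2,1) | T: (3,1) (3,1) (3,1) (3,1) (6,4) (3,5) (6,4) (3,5)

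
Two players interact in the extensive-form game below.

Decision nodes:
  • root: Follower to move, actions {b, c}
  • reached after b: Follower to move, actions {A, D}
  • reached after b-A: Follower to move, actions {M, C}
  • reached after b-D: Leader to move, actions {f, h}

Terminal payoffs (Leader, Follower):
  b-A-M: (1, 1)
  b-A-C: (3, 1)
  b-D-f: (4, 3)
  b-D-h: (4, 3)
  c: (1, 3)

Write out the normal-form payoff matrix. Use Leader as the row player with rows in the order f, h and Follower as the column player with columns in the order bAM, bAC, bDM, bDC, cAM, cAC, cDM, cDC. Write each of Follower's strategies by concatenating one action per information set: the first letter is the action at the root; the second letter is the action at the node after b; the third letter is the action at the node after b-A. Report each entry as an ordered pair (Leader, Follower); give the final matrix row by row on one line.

f: (1,1) (3,1) (4,3) (4,3) (1,3) (1,3) (1,3) (1,3) | h: (1,1) (3,1) (4,3) (4,3) (1,3) (1,3) (1,3) (1,3)

          bAM      bAC      bDM      bDC      cAM      cAC      cDM      cDC
   f    (1,1)    (3,1)    (4,3)    (4,3)    (1,3)    (1,3)    (1,3)    (1,3)
   h    (1,1)    (3,1)    (4,3)    (4,3)    (1,3)    (1,3)    (1,3)    (1,3)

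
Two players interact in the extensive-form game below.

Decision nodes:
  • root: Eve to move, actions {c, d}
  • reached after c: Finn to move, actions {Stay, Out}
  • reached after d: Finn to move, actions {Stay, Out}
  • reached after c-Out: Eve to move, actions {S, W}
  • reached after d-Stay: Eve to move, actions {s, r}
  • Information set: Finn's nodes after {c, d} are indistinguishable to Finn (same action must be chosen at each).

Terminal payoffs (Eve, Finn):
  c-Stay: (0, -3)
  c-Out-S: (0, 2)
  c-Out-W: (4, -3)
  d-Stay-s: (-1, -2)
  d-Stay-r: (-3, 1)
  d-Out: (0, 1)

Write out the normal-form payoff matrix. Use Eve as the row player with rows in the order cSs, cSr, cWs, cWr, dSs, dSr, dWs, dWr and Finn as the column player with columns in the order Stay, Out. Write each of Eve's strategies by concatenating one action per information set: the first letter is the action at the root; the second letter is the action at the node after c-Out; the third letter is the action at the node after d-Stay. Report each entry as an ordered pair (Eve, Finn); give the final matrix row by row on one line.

         Stay      Out
 cSs   (0,-3)    (0,2)
 cSr   (0,-3)    (0,2)
 cWs   (0,-3)   (4,-3)
 cWr   (0,-3)   (4,-3)
 dSs  (-1,-2)    (0,1)
 dSr   (-3,1)    (0,1)
 dWs  (-1,-2)    (0,1)
 dWr   (-3,1)    (0,1)

cSs: (0,-3) (0,2) | cSr: (0,-3) (0,2) | cWs: (0,-3) (4,-3) | cWr: (0,-3) (4,-3) | dSs: (-1,-2) (0,1) | dSr: (-3,1) (0,1) | dWs: (-1,-2) (0,1) | dWr: (-3,1) (0,1)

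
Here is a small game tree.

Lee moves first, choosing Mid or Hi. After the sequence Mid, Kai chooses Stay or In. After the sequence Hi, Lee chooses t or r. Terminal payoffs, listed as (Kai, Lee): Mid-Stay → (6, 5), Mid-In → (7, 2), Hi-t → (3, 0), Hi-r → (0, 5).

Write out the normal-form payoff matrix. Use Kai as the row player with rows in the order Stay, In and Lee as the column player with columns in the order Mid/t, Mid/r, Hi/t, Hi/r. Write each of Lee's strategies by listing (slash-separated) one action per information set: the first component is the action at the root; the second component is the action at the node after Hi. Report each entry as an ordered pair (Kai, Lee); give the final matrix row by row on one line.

Stay: (6,5) (6,5) (3,0) (0,5) | In: (7,2) (7,2) (3,0) (0,5)

        Mid/t    Mid/r     Hi/t     Hi/r
Stay    (6,5)    (6,5)    (3,0)    (0,5)
  In    (7,2)    (7,2)    (3,0)    (0,5)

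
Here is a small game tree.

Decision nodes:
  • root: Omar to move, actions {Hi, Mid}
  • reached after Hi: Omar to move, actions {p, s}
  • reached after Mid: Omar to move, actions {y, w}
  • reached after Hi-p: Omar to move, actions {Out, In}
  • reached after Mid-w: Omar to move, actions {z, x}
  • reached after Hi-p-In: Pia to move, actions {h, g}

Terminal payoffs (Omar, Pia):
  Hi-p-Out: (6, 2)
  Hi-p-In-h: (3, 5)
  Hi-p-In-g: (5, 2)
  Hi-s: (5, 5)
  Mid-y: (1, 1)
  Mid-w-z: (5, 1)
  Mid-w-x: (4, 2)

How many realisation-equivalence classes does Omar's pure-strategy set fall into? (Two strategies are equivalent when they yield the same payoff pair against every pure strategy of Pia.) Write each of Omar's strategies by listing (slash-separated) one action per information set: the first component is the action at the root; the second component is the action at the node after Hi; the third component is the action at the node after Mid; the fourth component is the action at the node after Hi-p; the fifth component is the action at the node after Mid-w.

Omar has 32 pure strategies: Hi/p/y/Out/z, Hi/p/y/Out/x, Hi/p/y/In/z, Hi/p/y/In/x, Hi/p/w/Out/z, Hi/p/w/Out/x, Hi/p/w/In/z, Hi/p/w/In/x, Hi/s/y/Out/z, Hi/s/y/Out/x, Hi/s/y/In/z, Hi/s/y/In/x, Hi/s/w/Out/z, Hi/s/w/Out/x, Hi/s/w/In/z, Hi/s/w/In/x, Mid/p/y/Out/z, Mid/p/y/Out/x, Mid/p/y/In/z, Mid/p/y/In/x, Mid/p/w/Out/z, Mid/p/w/Out/x, Mid/p/w/In/z, Mid/p/w/In/x, Mid/s/y/Out/z, Mid/s/y/Out/x, Mid/s/y/In/z, Mid/s/y/In/x, Mid/s/w/Out/z, Mid/s/w/Out/x, Mid/s/w/In/z, Mid/s/w/In/x. Columns: h, g.
{Hi/p/y/Out/z, Hi/p/y/Out/x, Hi/p/w/Out/z, Hi/p/w/Out/x} → row (6,2) (6,2)
{Hi/p/y/In/z, Hi/p/y/In/x, Hi/p/w/In/z, Hi/p/w/In/x} → row (3,5) (5,2)
{Hi/s/y/Out/z, Hi/s/y/Out/x, Hi/s/y/In/z, Hi/s/y/In/x, Hi/s/w/Out/z, Hi/s/w/Out/x, Hi/s/w/In/z, Hi/s/w/In/x} → row (5,5) (5,5)
{Mid/p/y/Out/z, Mid/p/y/Out/x, Mid/p/y/In/z, Mid/p/y/In/x, Mid/s/y/Out/z, Mid/s/y/Out/x, Mid/s/y/In/z, Mid/s/y/In/x} → row (1,1) (1,1)
{Mid/p/w/Out/z, Mid/p/w/In/z, Mid/s/w/Out/z, Mid/s/w/In/z} → row (5,1) (5,1)
{Mid/p/w/Out/x, Mid/p/w/In/x, Mid/s/w/Out/x, Mid/s/w/In/x} → row (4,2) (4,2)
That's 6 distinct rows out of 32 strategies.

6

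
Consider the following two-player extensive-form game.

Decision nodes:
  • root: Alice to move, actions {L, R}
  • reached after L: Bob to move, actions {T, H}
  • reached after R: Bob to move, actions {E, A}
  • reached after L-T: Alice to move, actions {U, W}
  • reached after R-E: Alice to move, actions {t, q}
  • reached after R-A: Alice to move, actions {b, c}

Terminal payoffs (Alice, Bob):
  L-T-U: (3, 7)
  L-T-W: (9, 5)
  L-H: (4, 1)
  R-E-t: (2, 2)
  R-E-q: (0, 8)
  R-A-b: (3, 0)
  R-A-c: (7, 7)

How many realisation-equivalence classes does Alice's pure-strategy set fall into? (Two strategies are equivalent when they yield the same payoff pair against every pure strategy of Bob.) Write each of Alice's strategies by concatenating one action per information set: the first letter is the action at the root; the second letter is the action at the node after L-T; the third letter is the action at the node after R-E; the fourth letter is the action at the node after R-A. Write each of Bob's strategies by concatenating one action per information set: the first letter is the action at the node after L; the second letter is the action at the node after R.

Alice has 16 pure strategies: LUtb, LUtc, LUqb, LUqc, LWtb, LWtc, LWqb, LWqc, RUtb, RUtc, RUqb, RUqc, RWtb, RWtc, RWqb, RWqc. Columns: TE, TA, HE, HA.
{LUtb, LUtc, LUqb, LUqc} → row (3,7) (3,7) (4,1) (4,1)
{LWtb, LWtc, LWqb, LWqc} → row (9,5) (9,5) (4,1) (4,1)
{RUtb, RWtb} → row (2,2) (3,0) (2,2) (3,0)
{RUtc, RWtc} → row (2,2) (7,7) (2,2) (7,7)
{RUqb, RWqb} → row (0,8) (3,0) (0,8) (3,0)
{RUqc, RWqc} → row (0,8) (7,7) (0,8) (7,7)
That's 6 distinct rows out of 16 strategies.

6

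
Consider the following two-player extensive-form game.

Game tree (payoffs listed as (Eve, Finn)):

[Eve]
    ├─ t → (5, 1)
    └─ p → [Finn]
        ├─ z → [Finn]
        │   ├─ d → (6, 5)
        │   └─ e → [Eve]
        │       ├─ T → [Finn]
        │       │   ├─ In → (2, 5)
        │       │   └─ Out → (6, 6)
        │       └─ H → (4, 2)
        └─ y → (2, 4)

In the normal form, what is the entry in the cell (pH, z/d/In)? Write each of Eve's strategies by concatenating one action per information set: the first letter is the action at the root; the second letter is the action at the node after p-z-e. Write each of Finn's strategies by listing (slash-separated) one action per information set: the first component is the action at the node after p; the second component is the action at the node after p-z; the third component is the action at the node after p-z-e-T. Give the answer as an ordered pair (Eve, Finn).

(6, 5)

Trace the play path from the root:
  Eve plays p
  Finn plays z at [p]
  Finn plays d at [p-z]
→ terminal payoff (6, 5).
(Eve's choice at the node after p-z-e is never reached on this path, so it doesn't affect the outcome.)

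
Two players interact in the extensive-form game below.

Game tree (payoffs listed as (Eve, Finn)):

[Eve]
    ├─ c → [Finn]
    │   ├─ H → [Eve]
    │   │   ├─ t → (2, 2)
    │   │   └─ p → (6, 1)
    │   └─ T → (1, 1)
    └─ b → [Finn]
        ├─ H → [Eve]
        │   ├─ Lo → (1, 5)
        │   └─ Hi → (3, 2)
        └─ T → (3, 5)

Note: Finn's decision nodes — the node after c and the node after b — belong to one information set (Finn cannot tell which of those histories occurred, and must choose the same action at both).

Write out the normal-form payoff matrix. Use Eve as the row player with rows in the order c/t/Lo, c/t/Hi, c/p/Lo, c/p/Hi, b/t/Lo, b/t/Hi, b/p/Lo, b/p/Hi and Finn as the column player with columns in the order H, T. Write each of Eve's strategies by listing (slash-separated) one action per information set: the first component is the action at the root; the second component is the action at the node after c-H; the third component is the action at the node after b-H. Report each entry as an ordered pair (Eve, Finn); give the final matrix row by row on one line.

c/t/Lo: (2,2) (1,1) | c/t/Hi: (2,2) (1,1) | c/p/Lo: (6,1) (1,1) | c/p/Hi: (6,1) (1,1) | b/t/Lo: (1,5) (3,5) | b/t/Hi: (3,2) (3,5) | b/p/Lo: (1,5) (3,5) | b/p/Hi: (3,2) (3,5)

Row c/t/Lo: H→(2,2), T→(1,1)
Row c/t/Hi: H→(2,2), T→(1,1)
Row c/p/Lo: H→(6,1), T→(1,1)
Row c/p/Hi: H→(6,1), T→(1,1)
Row b/t/Lo: H→(1,5), T→(3,5)
Row b/t/Hi: H→(3,2), T→(3,5)
Row b/p/Lo: H→(1,5), T→(3,5)
Row b/p/Hi: H→(3,2), T→(3,5)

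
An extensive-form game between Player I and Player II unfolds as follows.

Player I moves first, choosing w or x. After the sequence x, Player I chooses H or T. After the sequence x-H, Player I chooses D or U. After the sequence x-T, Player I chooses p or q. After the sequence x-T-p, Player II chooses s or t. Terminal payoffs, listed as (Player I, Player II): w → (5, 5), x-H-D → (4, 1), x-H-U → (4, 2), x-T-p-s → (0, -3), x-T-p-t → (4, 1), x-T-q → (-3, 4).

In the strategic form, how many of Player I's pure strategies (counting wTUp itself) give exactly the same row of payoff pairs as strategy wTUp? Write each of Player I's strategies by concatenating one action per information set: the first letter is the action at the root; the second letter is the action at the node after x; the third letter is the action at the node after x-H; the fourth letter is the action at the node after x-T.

8

Row for wTUp (columns s, t): (5,5) (5,5).
Under wTUp, Player I's choice at the node after x and at the node after x-H and at the node after x-T can never be reached regardless of what Player II does, so varying those choices leaves every outcome unchanged.
Holding the reachable choices fixed and varying the unreachable ones freely already gives 2 × 2 × 2 = 8 equivalent strategies.
No other strategy reproduces this row, so those 8 are the full class: wHDp, wHDq, wHUp, wHUq, wTDp, wTDq, wTUp, wTUq.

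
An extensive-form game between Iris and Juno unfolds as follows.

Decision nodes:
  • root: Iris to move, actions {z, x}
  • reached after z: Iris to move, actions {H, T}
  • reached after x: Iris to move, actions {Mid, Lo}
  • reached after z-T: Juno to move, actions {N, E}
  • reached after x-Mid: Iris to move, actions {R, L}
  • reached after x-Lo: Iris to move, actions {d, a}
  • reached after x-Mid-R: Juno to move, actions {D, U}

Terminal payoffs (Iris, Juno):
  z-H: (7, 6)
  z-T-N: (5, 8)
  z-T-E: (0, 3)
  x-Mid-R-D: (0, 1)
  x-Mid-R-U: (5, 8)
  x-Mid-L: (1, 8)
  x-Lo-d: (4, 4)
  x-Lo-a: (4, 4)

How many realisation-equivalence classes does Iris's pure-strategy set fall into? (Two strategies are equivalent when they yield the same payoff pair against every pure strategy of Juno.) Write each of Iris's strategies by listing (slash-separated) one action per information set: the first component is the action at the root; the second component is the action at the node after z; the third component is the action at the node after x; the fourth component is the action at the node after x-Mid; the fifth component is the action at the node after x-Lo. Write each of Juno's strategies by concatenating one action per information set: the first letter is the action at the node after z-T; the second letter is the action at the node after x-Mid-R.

5

Iris has 32 pure strategies: z/H/Mid/R/d, z/H/Mid/R/a, z/H/Mid/L/d, z/H/Mid/L/a, z/H/Lo/R/d, z/H/Lo/R/a, z/H/Lo/L/d, z/H/Lo/L/a, z/T/Mid/R/d, z/T/Mid/R/a, z/T/Mid/L/d, z/T/Mid/L/a, z/T/Lo/R/d, z/T/Lo/R/a, z/T/Lo/L/d, z/T/Lo/L/a, x/H/Mid/R/d, x/H/Mid/R/a, x/H/Mid/L/d, x/H/Mid/L/a, x/H/Lo/R/d, x/H/Lo/R/a, x/H/Lo/L/d, x/H/Lo/L/a, x/T/Mid/R/d, x/T/Mid/R/a, x/T/Mid/L/d, x/T/Mid/L/a, x/T/Lo/R/d, x/T/Lo/R/a, x/T/Lo/L/d, x/T/Lo/L/a. Columns: ND, NU, ED, EU.
{z/H/Mid/R/d, z/H/Mid/R/a, z/H/Mid/L/d, z/H/Mid/L/a, z/H/Lo/R/d, z/H/Lo/R/a, z/H/Lo/L/d, z/H/Lo/L/a} → row (7,6) (7,6) (7,6) (7,6)
{z/T/Mid/R/d, z/T/Mid/R/a, z/T/Mid/L/d, z/T/Mid/L/a, z/T/Lo/R/d, z/T/Lo/R/a, z/T/Lo/L/d, z/T/Lo/L/a} → row (5,8) (5,8) (0,3) (0,3)
{x/H/Mid/R/d, x/H/Mid/R/a, x/T/Mid/R/d, x/T/Mid/R/a} → row (0,1) (5,8) (0,1) (5,8)
{x/H/Mid/L/d, x/H/Mid/L/a, x/T/Mid/L/d, x/T/Mid/L/a} → row (1,8) (1,8) (1,8) (1,8)
{x/H/Lo/R/d, x/H/Lo/R/a, x/H/Lo/L/d, x/H/Lo/L/a, x/T/Lo/R/d, x/T/Lo/R/a, x/T/Lo/L/d, x/T/Lo/L/a} → row (4,4) (4,4) (4,4) (4,4)
That's 5 distinct rows out of 32 strategies.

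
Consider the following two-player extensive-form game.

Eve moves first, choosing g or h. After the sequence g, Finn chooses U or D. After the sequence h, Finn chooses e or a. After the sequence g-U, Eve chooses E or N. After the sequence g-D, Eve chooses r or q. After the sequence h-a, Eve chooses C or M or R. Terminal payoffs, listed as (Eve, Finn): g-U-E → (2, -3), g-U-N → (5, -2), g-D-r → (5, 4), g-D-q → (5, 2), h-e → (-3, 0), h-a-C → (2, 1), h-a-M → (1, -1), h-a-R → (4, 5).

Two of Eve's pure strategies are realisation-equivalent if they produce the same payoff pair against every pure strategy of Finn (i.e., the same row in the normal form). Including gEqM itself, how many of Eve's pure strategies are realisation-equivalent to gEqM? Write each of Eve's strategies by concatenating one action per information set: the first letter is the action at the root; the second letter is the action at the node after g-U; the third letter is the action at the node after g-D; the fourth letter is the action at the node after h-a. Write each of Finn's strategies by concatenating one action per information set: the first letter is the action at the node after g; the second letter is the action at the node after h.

Row for gEqM (columns Ue, Ua, De, Da): (2,-3) (2,-3) (5,2) (5,2).
Under gEqM, Eve's choice at the node after h-a can never be reached regardless of what Finn does, so varying those choices leaves every outcome unchanged.
Holding the reachable choices fixed and varying the unreachable one freely already gives 3 equivalent strategies.
No other strategy reproduces this row, so those 3 are the full class: gEqC, gEqM, gEqR.

3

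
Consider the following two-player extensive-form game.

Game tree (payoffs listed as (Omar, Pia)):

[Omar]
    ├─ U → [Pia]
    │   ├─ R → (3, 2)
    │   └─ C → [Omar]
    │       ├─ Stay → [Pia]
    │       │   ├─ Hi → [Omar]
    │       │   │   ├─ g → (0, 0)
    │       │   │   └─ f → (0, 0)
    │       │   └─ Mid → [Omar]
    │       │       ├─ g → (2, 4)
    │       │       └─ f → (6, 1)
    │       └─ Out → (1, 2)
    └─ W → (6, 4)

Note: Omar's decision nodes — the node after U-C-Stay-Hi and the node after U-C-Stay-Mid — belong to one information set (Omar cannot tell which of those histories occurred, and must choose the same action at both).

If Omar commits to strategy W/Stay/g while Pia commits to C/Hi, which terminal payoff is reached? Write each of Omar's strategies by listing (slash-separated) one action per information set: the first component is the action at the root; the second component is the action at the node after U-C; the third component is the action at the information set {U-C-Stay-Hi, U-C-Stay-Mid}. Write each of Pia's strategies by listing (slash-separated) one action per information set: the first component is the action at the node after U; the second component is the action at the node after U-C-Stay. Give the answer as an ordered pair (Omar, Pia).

(6, 4)

Trace the play path from the root:
  Omar plays W
→ terminal payoff (6, 4).
(Omar's choice at the node after U-C is never reached on this path, so it doesn't affect the outcome.)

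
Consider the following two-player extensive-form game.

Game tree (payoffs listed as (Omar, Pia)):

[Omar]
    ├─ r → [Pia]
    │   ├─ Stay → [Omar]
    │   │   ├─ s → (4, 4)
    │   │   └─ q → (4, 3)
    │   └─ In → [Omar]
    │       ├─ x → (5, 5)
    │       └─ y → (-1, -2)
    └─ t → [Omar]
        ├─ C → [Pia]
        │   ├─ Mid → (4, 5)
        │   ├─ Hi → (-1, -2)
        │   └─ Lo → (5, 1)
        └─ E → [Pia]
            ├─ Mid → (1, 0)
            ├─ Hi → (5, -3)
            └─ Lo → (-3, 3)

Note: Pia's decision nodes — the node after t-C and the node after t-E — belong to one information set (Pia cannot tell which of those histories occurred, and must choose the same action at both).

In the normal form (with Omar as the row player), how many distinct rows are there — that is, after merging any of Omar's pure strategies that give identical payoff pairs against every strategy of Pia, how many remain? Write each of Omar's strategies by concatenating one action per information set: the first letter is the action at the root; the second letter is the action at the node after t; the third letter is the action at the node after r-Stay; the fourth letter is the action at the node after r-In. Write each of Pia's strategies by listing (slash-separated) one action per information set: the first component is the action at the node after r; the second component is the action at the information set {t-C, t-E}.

6

Omar has 16 pure strategies: rCsx, rCsy, rCqx, rCqy, rEsx, rEsy, rEqx, rEqy, tCsx, tCsy, tCqx, tCqy, tEsx, tEsy, tEqx, tEqy. Columns: Stay/Mid, Stay/Hi, Stay/Lo, In/Mid, In/Hi, In/Lo.
{rCsx, rEsx} → row (4,4) (4,4) (4,4) (5,5) (5,5) (5,5)
{rCsy, rEsy} → row (4,4) (4,4) (4,4) (-1,-2) (-1,-2) (-1,-2)
{rCqx, rEqx} → row (4,3) (4,3) (4,3) (5,5) (5,5) (5,5)
{rCqy, rEqy} → row (4,3) (4,3) (4,3) (-1,-2) (-1,-2) (-1,-2)
{tCsx, tCsy, tCqx, tCqy} → row (4,5) (-1,-2) (5,1) (4,5) (-1,-2) (5,1)
{tEsx, tEsy, tEqx, tEqy} → row (1,0) (5,-3) (-3,3) (1,0) (5,-3) (-3,3)
That's 6 distinct rows out of 16 strategies.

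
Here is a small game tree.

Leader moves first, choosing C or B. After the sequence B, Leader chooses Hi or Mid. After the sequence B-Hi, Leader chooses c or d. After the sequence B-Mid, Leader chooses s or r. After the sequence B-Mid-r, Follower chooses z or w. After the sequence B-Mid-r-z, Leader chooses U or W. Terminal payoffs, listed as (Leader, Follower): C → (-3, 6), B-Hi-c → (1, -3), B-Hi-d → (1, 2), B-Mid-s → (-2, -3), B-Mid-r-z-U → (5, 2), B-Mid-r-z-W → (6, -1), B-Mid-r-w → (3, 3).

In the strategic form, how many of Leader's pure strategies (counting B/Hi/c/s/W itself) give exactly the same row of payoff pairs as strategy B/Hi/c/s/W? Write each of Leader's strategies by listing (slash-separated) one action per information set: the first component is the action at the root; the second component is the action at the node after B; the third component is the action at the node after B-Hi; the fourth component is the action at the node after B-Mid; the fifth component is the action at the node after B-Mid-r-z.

4

Row for B/Hi/c/s/W (columns z, w): (1,-3) (1,-3).
Under B/Hi/c/s/W, Leader's choice at the node after B-Mid and at the node after B-Mid-r-z can never be reached regardless of what Follower does, so varying those choices leaves every outcome unchanged.
Holding the reachable choices fixed and varying the unreachable ones freely already gives 2 × 2 = 4 equivalent strategies.
No other strategy reproduces this row, so those 4 are the full class: B/Hi/c/s/U, B/Hi/c/s/W, B/Hi/c/r/U, B/Hi/c/r/W.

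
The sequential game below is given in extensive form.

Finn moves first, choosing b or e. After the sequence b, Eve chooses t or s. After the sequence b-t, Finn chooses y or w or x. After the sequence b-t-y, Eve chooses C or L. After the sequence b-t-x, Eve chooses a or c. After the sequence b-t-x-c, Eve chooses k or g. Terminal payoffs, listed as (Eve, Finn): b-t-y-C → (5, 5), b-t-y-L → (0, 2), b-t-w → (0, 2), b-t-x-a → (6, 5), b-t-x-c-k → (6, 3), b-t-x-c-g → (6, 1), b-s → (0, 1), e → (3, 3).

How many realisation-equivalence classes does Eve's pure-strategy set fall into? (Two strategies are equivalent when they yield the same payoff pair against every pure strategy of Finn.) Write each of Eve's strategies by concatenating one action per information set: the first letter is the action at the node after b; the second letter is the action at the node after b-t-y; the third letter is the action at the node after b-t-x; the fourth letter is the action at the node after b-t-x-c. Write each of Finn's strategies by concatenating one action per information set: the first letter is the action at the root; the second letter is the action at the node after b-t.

Eve has 16 pure strategies: tCak, tCag, tCck, tCcg, tLak, tLag, tLck, tLcg, sCak, sCag, sCck, sCcg, sLak, sLag, sLck, sLcg. Columns: by, bw, bx, ey, ew, ex.
{tCak, tCag} → row (5,5) (0,2) (6,5) (3,3) (3,3) (3,3)
{tCck} → row (5,5) (0,2) (6,3) (3,3) (3,3) (3,3)
{tCcg} → row (5,5) (0,2) (6,1) (3,3) (3,3) (3,3)
{tLak, tLag} → row (0,2) (0,2) (6,5) (3,3) (3,3) (3,3)
{tLck} → row (0,2) (0,2) (6,3) (3,3) (3,3) (3,3)
{tLcg} → row (0,2) (0,2) (6,1) (3,3) (3,3) (3,3)
{sCak, sCag, sCck, sCcg, sLak, sLag, sLck, sLcg} → row (0,1) (0,1) (0,1) (3,3) (3,3) (3,3)
That's 7 distinct rows out of 16 strategies.

7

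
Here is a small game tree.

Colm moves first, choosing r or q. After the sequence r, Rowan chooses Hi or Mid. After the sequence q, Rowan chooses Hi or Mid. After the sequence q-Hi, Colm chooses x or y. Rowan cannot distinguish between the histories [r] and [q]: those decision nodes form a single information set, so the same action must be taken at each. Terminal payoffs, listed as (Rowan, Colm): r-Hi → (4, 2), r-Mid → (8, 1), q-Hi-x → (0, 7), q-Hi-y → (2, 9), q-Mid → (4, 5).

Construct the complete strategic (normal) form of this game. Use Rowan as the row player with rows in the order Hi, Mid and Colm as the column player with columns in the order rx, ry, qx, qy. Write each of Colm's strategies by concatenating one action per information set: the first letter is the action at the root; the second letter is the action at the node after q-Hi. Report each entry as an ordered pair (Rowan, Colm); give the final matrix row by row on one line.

Hi: (4,2) (4,2) (0,7) (2,9) | Mid: (8,1) (8,1) (4,5) (4,5)

Row Hi: rx→(4,2), ry→(4,2), qx→(0,7), qy→(2,9)
Row Mid: rx→(8,1), ry→(8,1), qx→(4,5), qy→(4,5)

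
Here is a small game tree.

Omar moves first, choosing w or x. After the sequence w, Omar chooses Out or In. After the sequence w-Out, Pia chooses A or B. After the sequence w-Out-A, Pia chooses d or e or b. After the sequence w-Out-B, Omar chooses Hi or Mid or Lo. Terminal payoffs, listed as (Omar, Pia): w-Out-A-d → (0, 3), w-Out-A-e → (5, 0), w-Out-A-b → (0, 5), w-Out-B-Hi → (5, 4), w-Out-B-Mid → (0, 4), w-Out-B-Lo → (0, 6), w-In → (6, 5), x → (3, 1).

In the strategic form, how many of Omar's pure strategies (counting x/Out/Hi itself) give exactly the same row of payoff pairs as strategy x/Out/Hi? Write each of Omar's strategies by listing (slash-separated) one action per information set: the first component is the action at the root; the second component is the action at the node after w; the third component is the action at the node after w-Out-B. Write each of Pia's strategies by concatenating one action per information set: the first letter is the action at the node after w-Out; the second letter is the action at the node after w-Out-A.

Row for x/Out/Hi (columns Ad, Ae, Ab, Bd, Be, Bb): (3,1) (3,1) (3,1) (3,1) (3,1) (3,1).
Under x/Out/Hi, Omar's choice at the node after w and at the node after w-Out-B can never be reached regardless of what Pia does, so varying those choices leaves every outcome unchanged.
Holding the reachable choices fixed and varying the unreachable ones freely already gives 2 × 3 = 6 equivalent strategies.
No other strategy reproduces this row, so those 6 are the full class: x/Out/Hi, x/Out/Mid, x/Out/Lo, x/In/Hi, x/In/Mid, x/In/Lo.

6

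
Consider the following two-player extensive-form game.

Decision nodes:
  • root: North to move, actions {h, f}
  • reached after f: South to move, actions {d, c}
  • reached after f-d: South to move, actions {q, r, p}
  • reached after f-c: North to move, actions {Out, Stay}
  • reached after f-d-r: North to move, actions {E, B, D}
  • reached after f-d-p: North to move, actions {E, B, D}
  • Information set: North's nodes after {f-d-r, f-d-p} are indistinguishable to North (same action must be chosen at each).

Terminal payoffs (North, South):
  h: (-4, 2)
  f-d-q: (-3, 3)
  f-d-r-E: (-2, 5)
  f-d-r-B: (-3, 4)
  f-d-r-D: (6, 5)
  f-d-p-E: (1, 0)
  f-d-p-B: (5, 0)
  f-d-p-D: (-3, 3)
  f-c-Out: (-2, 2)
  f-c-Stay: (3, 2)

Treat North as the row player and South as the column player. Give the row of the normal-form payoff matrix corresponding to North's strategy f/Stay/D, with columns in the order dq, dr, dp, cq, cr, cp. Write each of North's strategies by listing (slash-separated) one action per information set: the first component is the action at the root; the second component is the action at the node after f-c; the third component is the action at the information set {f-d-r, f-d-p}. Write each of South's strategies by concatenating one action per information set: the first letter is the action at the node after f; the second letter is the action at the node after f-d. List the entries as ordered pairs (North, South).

vs dq: North plays f → South plays d at [f] → South plays q at [f-d] → (-3, 3)
vs dr: North plays f → South plays d at [f] → South plays r at [f-d] → North plays D at [f-d-r] → (6, 5)
vs dp: North plays f → South plays d at [f] → South plays p at [f-d] → North plays D at [f-d-p] → (-3, 3)
vs cq: North plays f → South plays c at [f] → North plays Stay at [f-c] → (3, 2)
vs cr: North plays f → South plays c at [f] → North plays Stay at [f-c] → (3, 2)
vs cp: North plays f → South plays c at [f] → North plays Stay at [f-c] → (3, 2)

(-3,3) (6,5) (-3,3) (3,2) (3,2) (3,2)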